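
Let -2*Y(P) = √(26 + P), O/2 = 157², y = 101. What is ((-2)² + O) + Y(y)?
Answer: 49302 - √127/2 ≈ 49296.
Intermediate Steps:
O = 49298 (O = 2*157² = 2*24649 = 49298)
Y(P) = -√(26 + P)/2
((-2)² + O) + Y(y) = ((-2)² + 49298) - √(26 + 101)/2 = (4 + 49298) - √127/2 = 49302 - √127/2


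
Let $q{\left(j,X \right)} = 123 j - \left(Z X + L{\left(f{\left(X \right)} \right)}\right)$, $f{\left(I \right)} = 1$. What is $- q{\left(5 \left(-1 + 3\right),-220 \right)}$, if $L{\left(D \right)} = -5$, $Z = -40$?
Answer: $7565$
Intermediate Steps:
$q{\left(j,X \right)} = 5 + 40 X + 123 j$ ($q{\left(j,X \right)} = 123 j - \left(- 40 X - 5\right) = 123 j - \left(-5 - 40 X\right) = 123 j + \left(5 + 40 X\right) = 5 + 40 X + 123 j$)
$- q{\left(5 \left(-1 + 3\right),-220 \right)} = - (5 + 40 \left(-220\right) + 123 \cdot 5 \left(-1 + 3\right)) = - (5 - 8800 + 123 \cdot 5 \cdot 2) = - (5 - 8800 + 123 \cdot 10) = - (5 - 8800 + 1230) = \left(-1\right) \left(-7565\right) = 7565$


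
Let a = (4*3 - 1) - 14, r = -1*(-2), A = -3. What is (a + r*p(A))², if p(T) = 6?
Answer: 81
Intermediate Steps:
r = 2
a = -3 (a = (12 - 1) - 14 = 11 - 14 = -3)
(a + r*p(A))² = (-3 + 2*6)² = (-3 + 12)² = 9² = 81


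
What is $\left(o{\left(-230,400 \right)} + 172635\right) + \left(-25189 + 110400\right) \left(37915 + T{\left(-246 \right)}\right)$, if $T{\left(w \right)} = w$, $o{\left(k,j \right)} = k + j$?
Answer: $3209985964$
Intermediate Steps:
$o{\left(k,j \right)} = j + k$
$\left(o{\left(-230,400 \right)} + 172635\right) + \left(-25189 + 110400\right) \left(37915 + T{\left(-246 \right)}\right) = \left(\left(400 - 230\right) + 172635\right) + \left(-25189 + 110400\right) \left(37915 - 246\right) = \left(170 + 172635\right) + 85211 \cdot 37669 = 172805 + 3209813159 = 3209985964$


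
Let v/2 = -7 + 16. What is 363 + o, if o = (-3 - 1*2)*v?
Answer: 273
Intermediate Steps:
v = 18 (v = 2*(-7 + 16) = 2*9 = 18)
o = -90 (o = (-3 - 1*2)*18 = (-3 - 2)*18 = -5*18 = -90)
363 + o = 363 - 90 = 273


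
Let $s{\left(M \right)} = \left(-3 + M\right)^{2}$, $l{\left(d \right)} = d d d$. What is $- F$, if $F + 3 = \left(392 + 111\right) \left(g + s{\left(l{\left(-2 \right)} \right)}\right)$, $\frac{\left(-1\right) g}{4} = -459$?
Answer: $-984368$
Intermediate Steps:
$g = 1836$ ($g = \left(-4\right) \left(-459\right) = 1836$)
$l{\left(d \right)} = d^{3}$ ($l{\left(d \right)} = d^{2} d = d^{3}$)
$F = 984368$ ($F = -3 + \left(392 + 111\right) \left(1836 + \left(-3 + \left(-2\right)^{3}\right)^{2}\right) = -3 + 503 \left(1836 + \left(-3 - 8\right)^{2}\right) = -3 + 503 \left(1836 + \left(-11\right)^{2}\right) = -3 + 503 \left(1836 + 121\right) = -3 + 503 \cdot 1957 = -3 + 984371 = 984368$)
$- F = \left(-1\right) 984368 = -984368$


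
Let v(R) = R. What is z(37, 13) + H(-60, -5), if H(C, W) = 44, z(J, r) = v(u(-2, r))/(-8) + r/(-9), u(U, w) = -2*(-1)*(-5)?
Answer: 1577/36 ≈ 43.806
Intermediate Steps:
u(U, w) = -10 (u(U, w) = 2*(-5) = -10)
z(J, r) = 5/4 - r/9 (z(J, r) = -10/(-8) + r/(-9) = -10*(-1/8) + r*(-1/9) = 5/4 - r/9)
z(37, 13) + H(-60, -5) = (5/4 - 1/9*13) + 44 = (5/4 - 13/9) + 44 = -7/36 + 44 = 1577/36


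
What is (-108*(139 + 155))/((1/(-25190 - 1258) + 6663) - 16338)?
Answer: 839776896/255884401 ≈ 3.2819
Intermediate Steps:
(-108*(139 + 155))/((1/(-25190 - 1258) + 6663) - 16338) = (-108*294)/((1/(-26448) + 6663) - 16338) = -31752/((-1/26448 + 6663) - 16338) = -31752/(176223023/26448 - 16338) = -31752/(-255884401/26448) = -31752*(-26448/255884401) = 839776896/255884401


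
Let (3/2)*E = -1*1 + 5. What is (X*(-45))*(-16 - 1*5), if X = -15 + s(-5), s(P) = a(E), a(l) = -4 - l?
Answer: -20475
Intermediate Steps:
E = 8/3 (E = 2*(-1*1 + 5)/3 = 2*(-1 + 5)/3 = (2/3)*4 = 8/3 ≈ 2.6667)
s(P) = -20/3 (s(P) = -4 - 1*8/3 = -4 - 8/3 = -20/3)
X = -65/3 (X = -15 - 20/3 = -65/3 ≈ -21.667)
(X*(-45))*(-16 - 1*5) = (-65/3*(-45))*(-16 - 1*5) = 975*(-16 - 5) = 975*(-21) = -20475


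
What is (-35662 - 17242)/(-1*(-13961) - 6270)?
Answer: -52904/7691 ≈ -6.8787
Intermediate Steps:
(-35662 - 17242)/(-1*(-13961) - 6270) = -52904/(13961 - 6270) = -52904/7691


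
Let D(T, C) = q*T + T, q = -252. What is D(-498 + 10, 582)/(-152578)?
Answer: -61244/76289 ≈ -0.80279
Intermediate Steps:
D(T, C) = -251*T (D(T, C) = -252*T + T = -251*T)
D(-498 + 10, 582)/(-152578) = -251*(-498 + 10)/(-152578) = -251*(-488)*(-1/152578) = 122488*(-1/152578) = -61244/76289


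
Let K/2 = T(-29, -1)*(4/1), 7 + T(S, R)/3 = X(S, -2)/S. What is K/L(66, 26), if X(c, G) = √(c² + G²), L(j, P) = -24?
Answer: 7 + 13*√5/29 ≈ 8.0024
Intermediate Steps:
X(c, G) = √(G² + c²)
T(S, R) = -21 + 3*√(4 + S²)/S (T(S, R) = -21 + 3*(√((-2)² + S²)/S) = -21 + 3*(√(4 + S²)/S) = -21 + 3*√(4 + S²)/S)
K = -168 - 312*√5/29 (K = 2*((-21 + 3*√(4 + (-29)²)/(-29))*(4/1)) = 2*((-21 + 3*(-1/29)*√(4 + 841))*(4*1)) = 2*((-21 + 3*(-1/29)*√845)*4) = 2*((-21 + 3*(-1/29)*(13*√5))*4) = 2*((-21 - 39*√5/29)*4) = 2*(-84 - 156*√5/29) = -168 - 312*√5/29 ≈ -192.06)
K/L(66, 26) = (-168 - 312*√5/29)/(-24) = (-168 - 312*√5/29)*(-1/24) = 7 + 13*√5/29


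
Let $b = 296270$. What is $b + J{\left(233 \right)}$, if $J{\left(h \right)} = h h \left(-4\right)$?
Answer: $79114$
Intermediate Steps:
$J{\left(h \right)} = - 4 h^{2}$ ($J{\left(h \right)} = h^{2} \left(-4\right) = - 4 h^{2}$)
$b + J{\left(233 \right)} = 296270 - 4 \cdot 233^{2} = 296270 - 217156 = 79114$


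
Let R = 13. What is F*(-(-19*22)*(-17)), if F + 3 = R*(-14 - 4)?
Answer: 1684122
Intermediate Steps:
F = -237 (F = -3 + 13*(-14 - 4) = -3 + 13*(-18) = -3 - 234 = -237)
F*(-(-19*22)*(-17)) = -(-237)*-19*22*(-17) = -(-237)*(-418*(-17)) = -(-237)*7106 = -237*(-7106) = 1684122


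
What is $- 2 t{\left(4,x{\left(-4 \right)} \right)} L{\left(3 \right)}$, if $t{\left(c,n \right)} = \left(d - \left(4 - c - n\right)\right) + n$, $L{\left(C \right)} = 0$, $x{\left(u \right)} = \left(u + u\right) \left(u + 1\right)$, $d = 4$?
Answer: $0$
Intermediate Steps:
$x{\left(u \right)} = 2 u \left(1 + u\right)$
$t{\left(c,n \right)} = c + 2 n$ ($t{\left(c,n \right)} = \left(4 - \left(4 - c - n\right)\right) + n = \left(4 + \left(-4 + c + n\right)\right) + n = \left(c + n\right) + n = c + 2 n$)
$- 2 t{\left(4,x{\left(-4 \right)} \right)} L{\left(3 \right)} = - 2 \left(4 + 2 \cdot 2 \left(-4\right) \left(1 - 4\right)\right) 0 = - 2 \left(4 + 2 \cdot 2 \left(-4\right) \left(-3\right)\right) 0 = - 2 \left(4 + 2 \cdot 24\right) 0 = - 2 \left(4 + 48\right) 0 = \left(-2\right) 52 \cdot 0 = \left(-104\right) 0 = 0$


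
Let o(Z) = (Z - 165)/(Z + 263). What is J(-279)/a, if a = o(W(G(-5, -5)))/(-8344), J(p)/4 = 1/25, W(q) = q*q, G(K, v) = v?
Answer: 343296/125 ≈ 2746.4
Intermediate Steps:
W(q) = q²
o(Z) = (-165 + Z)/(263 + Z)
J(p) = 4/25
a = 5/85824 (a = ((-165 + (-5)²)/(263 + (-5)²))/(-8344) = ((-165 + 25)/(263 + 25))*(-1/8344) = (-140/288)*(-1/8344) = ((1/288)*(-140))*(-1/8344) = -35/72*(-1/8344) = 5/85824 ≈ 5.8259e-5)
J(-279)/a = 4/(25*(5/85824)) = (4/25)*(85824/5) = 343296/125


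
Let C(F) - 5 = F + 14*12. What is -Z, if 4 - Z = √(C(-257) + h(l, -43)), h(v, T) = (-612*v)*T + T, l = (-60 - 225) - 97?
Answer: -4 + I*√10052839 ≈ -4.0 + 3170.6*I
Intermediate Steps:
l = -382 (l = -285 - 97 = -382)
h(v, T) = T - 612*T*v (h(v, T) = -612*T*v + T = T - 612*T*v)
C(F) = 173 + F (C(F) = 5 + (F + 14*12) = 5 + (F + 168) = 5 + (168 + F) = 173 + F)
Z = 4 - I*√10052839 (Z = 4 - √((173 - 257) - 43*(1 - 612*(-382))) = 4 - √(-84 - 43*(1 + 233784)) = 4 - √(-84 - 43*233785) = 4 - √(-84 - 10052755) = 4 - √(-10052839) = 4 - I*√10052839 ≈ 4.0 - 3170.6*I)
-Z = -(4 - I*√10052839) = -4 + I*√10052839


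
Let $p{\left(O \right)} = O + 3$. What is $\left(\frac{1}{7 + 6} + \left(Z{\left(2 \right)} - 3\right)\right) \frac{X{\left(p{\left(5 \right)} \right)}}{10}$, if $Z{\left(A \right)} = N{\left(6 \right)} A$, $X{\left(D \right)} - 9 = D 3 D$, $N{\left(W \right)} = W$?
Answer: $\frac{11859}{65} \approx 182.45$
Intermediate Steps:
$p{\left(O \right)} = 3 + O$
$X{\left(D \right)} = 9 + 3 D^{2}$ ($X{\left(D \right)} = 9 + D 3 D = 9 + 3 D D = 9 + 3 D^{2}$)
$Z{\left(A \right)} = 6 A$
$\left(\frac{1}{7 + 6} + \left(Z{\left(2 \right)} - 3\right)\right) \frac{X{\left(p{\left(5 \right)} \right)}}{10} = \left(\frac{1}{7 + 6} + \left(6 \cdot 2 - 3\right)\right) \frac{9 + 3 \left(3 + 5\right)^{2}}{10} = \left(\frac{1}{13} + \left(12 - 3\right)\right) \left(9 + 3 \cdot 8^{2}\right) \frac{1}{10} = \left(\frac{1}{13} + 9\right) \left(9 + 3 \cdot 64\right) \frac{1}{10} = \frac{118 \left(9 + 192\right) \frac{1}{10}}{13} = \frac{118 \cdot 201 \cdot \frac{1}{10}}{13} = \frac{118}{13} \cdot \frac{201}{10} = \frac{11859}{65}$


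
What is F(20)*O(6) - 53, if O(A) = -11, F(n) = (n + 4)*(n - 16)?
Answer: -1109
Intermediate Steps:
F(n) = (-16 + n)*(4 + n) (F(n) = (4 + n)*(-16 + n) = (-16 + n)*(4 + n))
F(20)*O(6) - 53 = (-64 + 20**2 - 12*20)*(-11) - 53 = (-64 + 400 - 240)*(-11) - 53 = 96*(-11) - 53 = -1056 - 53 = -1109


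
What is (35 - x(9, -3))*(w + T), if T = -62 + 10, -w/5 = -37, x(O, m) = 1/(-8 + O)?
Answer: 4522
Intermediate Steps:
w = 185 (w = -5*(-37) = 185)
T = -52
(35 - x(9, -3))*(w + T) = (35 - 1/(-8 + 9))*(185 - 52) = (35 - 1/1)*133 = (35 - 1*1)*133 = (35 - 1)*133 = 34*133 = 4522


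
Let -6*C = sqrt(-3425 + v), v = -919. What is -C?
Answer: I*sqrt(1086)/3 ≈ 10.985*I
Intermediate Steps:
C = -I*sqrt(1086)/3 (C = -sqrt(-3425 - 919)/6 = -I*sqrt(1086)/3 ≈ -10.985*I)
-C = -(-1)*I*sqrt(1086)/3 = I*sqrt(1086)/3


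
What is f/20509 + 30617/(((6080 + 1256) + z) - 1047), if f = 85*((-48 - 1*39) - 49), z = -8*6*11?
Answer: 561326893/118152349 ≈ 4.7509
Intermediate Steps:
z = -528 (z = -48*11 = -528)
f = -11560 (f = 85*((-48 - 39) - 49) = 85*(-87 - 49) = 85*(-136) = -11560)
f/20509 + 30617/(((6080 + 1256) + z) - 1047) = -11560/20509 + 30617/(((6080 + 1256) - 528) - 1047) = -11560*1/20509 + 30617/((7336 - 528) - 1047) = -11560/20509 + 30617/(6808 - 1047) = -11560/20509 + 30617/5761 = 561326893/118152349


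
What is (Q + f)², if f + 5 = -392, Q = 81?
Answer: 99856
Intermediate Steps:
f = -397 (f = -5 - 392 = -397)
(Q + f)² = (81 - 397)² = (-316)² = 99856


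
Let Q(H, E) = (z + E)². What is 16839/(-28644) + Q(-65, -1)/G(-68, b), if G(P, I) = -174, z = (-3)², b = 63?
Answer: -793867/830676 ≈ -0.95569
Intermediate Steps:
z = 9
Q(H, E) = (9 + E)²
16839/(-28644) + Q(-65, -1)/G(-68, b) = 16839/(-28644) + (9 - 1)²/(-174) = 16839*(-1/28644) + 8²*(-1/174) = -5613/9548 + 64*(-1/174) = -5613/9548 - 32/87 = -793867/830676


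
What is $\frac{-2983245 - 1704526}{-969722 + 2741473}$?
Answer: $- \frac{4687771}{1771751} \approx -2.6458$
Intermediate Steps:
$\frac{-2983245 - 1704526}{-969722 + 2741473} = \frac{-2983245 - 1704526}{1771751} = \left(-2983245 - 1704526\right) \frac{1}{1771751} = \left(-4687771\right) \frac{1}{1771751} = - \frac{4687771}{1771751}$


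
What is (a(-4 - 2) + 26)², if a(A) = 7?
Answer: 1089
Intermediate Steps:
(a(-4 - 2) + 26)² = (7 + 26)² = 33² = 1089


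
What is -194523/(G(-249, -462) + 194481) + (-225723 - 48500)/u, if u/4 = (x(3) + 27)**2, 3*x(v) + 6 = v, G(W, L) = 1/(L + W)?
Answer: -19146217916141/186949138480 ≈ -102.41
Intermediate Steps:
x(v) = -2 + v/3
u = 2704 (u = 4*((-2 + (1/3)*3) + 27)**2 = 4*((-2 + 1) + 27)**2 = 4*(-1 + 27)**2 = 4*26**2 = 4*676 = 2704)
-194523/(G(-249, -462) + 194481) + (-225723 - 48500)/u = -194523/(1/(-462 - 249) + 194481) + (-225723 - 48500)/2704 = -194523/(1/(-711) + 194481) - 274223*1/2704 = -194523/(-1/711 + 194481) - 274223/2704 = -194523/138275990/711 - 274223/2704 = -194523*711/138275990 - 274223/2704 = -138305853/138275990 - 274223/2704 = -19146217916141/186949138480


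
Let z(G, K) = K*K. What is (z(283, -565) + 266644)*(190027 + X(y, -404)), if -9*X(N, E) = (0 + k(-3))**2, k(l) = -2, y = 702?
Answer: 1001976012691/9 ≈ 1.1133e+11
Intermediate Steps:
X(N, E) = -4/9 (X(N, E) = -(0 - 2)**2/9 = -1/9*(-2)**2 = -1/9*4 = -4/9)
z(G, K) = K**2
(z(283, -565) + 266644)*(190027 + X(y, -404)) = ((-565)**2 + 266644)*(190027 - 4/9) = (319225 + 266644)*(1710239/9) = 585869*(1710239/9) = 1001976012691/9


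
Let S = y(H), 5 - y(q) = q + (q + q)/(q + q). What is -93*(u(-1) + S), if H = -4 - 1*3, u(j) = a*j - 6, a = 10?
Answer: 465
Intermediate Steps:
u(j) = -6 + 10*j (u(j) = 10*j - 6 = -6 + 10*j)
H = -7 (H = -4 - 3 = -7)
y(q) = 4 - q (y(q) = 5 - (q + (q + q)/(q + q)) = 5 - (q + (2*q)/((2*q))) = 5 - (q + (2*q)*(1/(2*q))) = 5 - (q + 1) = 5 - (1 + q) = 5 + (-1 - q) = 4 - q)
S = 11 (S = 4 - 1*(-7) = 4 + 7 = 11)
-93*(u(-1) + S) = -93*((-6 + 10*(-1)) + 11) = -93*((-6 - 10) + 11) = -93*(-16 + 11) = -93*(-5) = 465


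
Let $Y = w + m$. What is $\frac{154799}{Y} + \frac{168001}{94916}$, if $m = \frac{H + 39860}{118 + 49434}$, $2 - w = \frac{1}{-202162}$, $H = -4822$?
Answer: $\frac{36797790565470668843}{643494045449324} \approx 57184.0$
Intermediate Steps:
$w = \frac{404325}{202162}$ ($w = 2 - \frac{1}{-202162} = 2 - - \frac{1}{202162} = 2 + \frac{1}{202162} = \frac{404325}{202162} \approx 2.0$)
$m = \frac{17519}{24776}$ ($m = \frac{-4822 + 39860}{118 + 49434} = \frac{35038}{49552} = 35038 \cdot \frac{1}{49552} = \frac{17519}{24776} \approx 0.7071$)
$Y = \frac{6779616139}{2504382856}$ ($Y = \frac{404325}{202162} + \frac{17519}{24776} = \frac{6779616139}{2504382856} \approx 2.7071$)
$\frac{154799}{Y} + \frac{168001}{94916} = \frac{154799}{\frac{6779616139}{2504382856}} + \frac{168001}{94916} = 154799 \cdot \frac{2504382856}{6779616139} + 168001 \cdot \frac{1}{94916} = \frac{387675961725944}{6779616139} + \frac{168001}{94916} = \frac{36797790565470668843}{643494045449324}$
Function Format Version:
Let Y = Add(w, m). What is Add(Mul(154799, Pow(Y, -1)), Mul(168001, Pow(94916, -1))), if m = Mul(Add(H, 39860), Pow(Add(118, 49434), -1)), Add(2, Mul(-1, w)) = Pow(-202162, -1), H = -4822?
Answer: Rational(36797790565470668843, 643494045449324) ≈ 57184.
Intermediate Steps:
w = Rational(404325, 202162) (w = Add(2, Mul(-1, Pow(-202162, -1))) = Add(2, Mul(-1, Rational(-1, 202162))) = Add(2, Rational(1, 202162)) = Rational(404325, 202162) ≈ 2.0000)
m = Rational(17519, 24776) (m = Mul(Add(-4822, 39860), Pow(Add(118, 49434), -1)) = Mul(35038, Pow(49552, -1)) = Mul(35038, Rational(1, 49552)) = Rational(17519, 24776) ≈ 0.70710)
Y = Rational(6779616139, 2504382856) (Y = Add(Rational(404325, 202162), Rational(17519, 24776)) = Rational(6779616139, 2504382856) ≈ 2.7071)
Add(Mul(154799, Pow(Y, -1)), Mul(168001, Pow(94916, -1))) = Add(Mul(154799, Pow(Rational(6779616139, 2504382856), -1)), Mul(168001, Pow(94916, -1))) = Add(Mul(154799, Rational(2504382856, 6779616139)), Mul(168001, Rational(1, 94916))) = Add(Rational(387675961725944, 6779616139), Rational(168001, 94916)) = Rational(36797790565470668843, 643494045449324)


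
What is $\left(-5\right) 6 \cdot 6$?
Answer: $-180$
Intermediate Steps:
$\left(-5\right) 6 \cdot 6 = \left(-30\right) 6 = -180$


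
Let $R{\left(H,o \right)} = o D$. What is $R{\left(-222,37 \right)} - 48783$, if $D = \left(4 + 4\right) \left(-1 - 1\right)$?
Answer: $-49375$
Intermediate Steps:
$D = -16$ ($D = 8 \left(-2\right) = -16$)
$R{\left(H,o \right)} = - 16 o$ ($R{\left(H,o \right)} = o \left(-16\right) = - 16 o$)
$R{\left(-222,37 \right)} - 48783 = \left(-16\right) 37 - 48783 = -592 - 48783 = -49375$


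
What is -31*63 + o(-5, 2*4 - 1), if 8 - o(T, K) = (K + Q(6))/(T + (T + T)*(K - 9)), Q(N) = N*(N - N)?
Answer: -29182/15 ≈ -1945.5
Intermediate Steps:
Q(N) = 0 (Q(N) = N*0 = 0)
o(T, K) = 8 - K/(T + 2*T*(-9 + K)) (o(T, K) = 8 - (K + 0)/(T + (T + T)*(K - 9)) = 8 - K/(T + (2*T)*(-9 + K)) = 8 - K/(T + 2*T*(-9 + K)))
-31*63 + o(-5, 2*4 - 1) = -31*63 + (-(2*4 - 1) - 136*(-5) + 16*(2*4 - 1)*(-5))/((-5)*(-17 + 2*(2*4 - 1))) = -1953 - (-(8 - 1) + 680 + 16*(8 - 1)*(-5))/(5*(-17 + 2*(8 - 1))) = -1953 - (-1*7 + 680 + 16*7*(-5))/(5*(-17 + 2*7)) = -1953 - (-7 + 680 - 560)/(5*(-17 + 14)) = -1953 - 1/5*113/(-3) = -1953 - 1/5*(-1/3)*113 = -1953 + 113/15 = -29182/15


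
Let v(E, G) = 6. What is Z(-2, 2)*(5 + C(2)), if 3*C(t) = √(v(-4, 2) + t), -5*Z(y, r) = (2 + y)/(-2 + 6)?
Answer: 0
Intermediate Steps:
Z(y, r) = -⅒ - y/20 (Z(y, r) = -(2 + y)/(5*(-2 + 6)) = -(2 + y)/(5*4) = -(½ + y/4)/5 = -⅒ - y/20)
C(t) = √(6 + t)/3
Z(-2, 2)*(5 + C(2)) = (-⅒ - 1/20*(-2))*(5 + √(6 + 2)/3) = (-⅒ + ⅒)*(5 + √8/3) = 0*(5 + (2*√2)/3) = 0*(5 + 2*√2/3) = 0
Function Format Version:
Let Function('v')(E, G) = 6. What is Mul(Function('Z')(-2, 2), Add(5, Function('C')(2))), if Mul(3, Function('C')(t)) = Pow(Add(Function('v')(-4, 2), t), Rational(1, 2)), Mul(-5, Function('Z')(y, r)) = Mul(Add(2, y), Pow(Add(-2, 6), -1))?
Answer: 0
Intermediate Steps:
Function('Z')(y, r) = Add(Rational(-1, 10), Mul(Rational(-1, 20), y)) (Function('Z')(y, r) = Mul(Rational(-1, 5), Mul(Add(2, y), Pow(Add(-2, 6), -1))) = Mul(Rational(-1, 5), Mul(Add(2, y), Pow(4, -1))) = Mul(Rational(-1, 5), Mul(Add(2, y), Rational(1, 4))) = Mul(Rational(-1, 5), Add(Rational(1, 2), Mul(Rational(1, 4), y))) = Add(Rational(-1, 10), Mul(Rational(-1, 20), y)))
Function('C')(t) = Mul(Rational(1, 3), Pow(Add(6, t), Rational(1, 2)))
Mul(Function('Z')(-2, 2), Add(5, Function('C')(2))) = Mul(Add(Rational(-1, 10), Mul(Rational(-1, 20), -2)), Add(5, Mul(Rational(1, 3), Pow(Add(6, 2), Rational(1, 2))))) = Mul(Add(Rational(-1, 10), Rational(1, 10)), Add(5, Mul(Rational(1, 3), Pow(8, Rational(1, 2))))) = Mul(0, Add(5, Mul(Rational(1, 3), Mul(2, Pow(2, Rational(1, 2)))))) = Mul(0, Add(5, Mul(Rational(2, 3), Pow(2, Rational(1, 2))))) = 0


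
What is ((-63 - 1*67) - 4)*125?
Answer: -16750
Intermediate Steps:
((-63 - 1*67) - 4)*125 = ((-63 - 67) - 4)*125 = (-130 - 4)*125 = -134*125 = -16750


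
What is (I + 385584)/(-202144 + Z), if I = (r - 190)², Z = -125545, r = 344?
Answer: -409300/327689 ≈ -1.2491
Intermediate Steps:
I = 23716 (I = (344 - 190)² = 154² = 23716)
(I + 385584)/(-202144 + Z) = (23716 + 385584)/(-202144 - 125545) = 409300/(-327689) = 409300*(-1/327689) = -409300/327689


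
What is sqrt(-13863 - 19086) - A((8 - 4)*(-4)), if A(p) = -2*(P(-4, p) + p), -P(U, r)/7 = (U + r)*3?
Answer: 808 + 3*I*sqrt(3661) ≈ 808.0 + 181.52*I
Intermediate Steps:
P(U, r) = -21*U - 21*r (P(U, r) = -7*(U + r)*3 = -7*(3*U + 3*r) = -21*U - 21*r)
A(p) = -168 + 40*p (A(p) = -2*((-21*(-4) - 21*p) + p) = -2*((84 - 21*p) + p) = -2*(84 - 20*p) = -168 + 40*p)
sqrt(-13863 - 19086) - A((8 - 4)*(-4)) = sqrt(-13863 - 19086) - (-168 + 40*((8 - 4)*(-4))) = sqrt(-32949) - (-168 + 40*(4*(-4))) = 3*I*sqrt(3661) - (-168 + 40*(-16)) = 3*I*sqrt(3661) - (-168 - 640) = 3*I*sqrt(3661) - 1*(-808) = 3*I*sqrt(3661) + 808 = 808 + 3*I*sqrt(3661)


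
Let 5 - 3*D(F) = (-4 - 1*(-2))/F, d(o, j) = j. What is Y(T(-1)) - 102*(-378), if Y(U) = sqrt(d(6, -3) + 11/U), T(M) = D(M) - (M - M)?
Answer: 38556 + 2*sqrt(2) ≈ 38559.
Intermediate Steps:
D(F) = 5/3 + 2/(3*F) (D(F) = 5/3 - (-4 - 1*(-2))/(3*F) = 5/3 - (-4 + 2)/(3*F) = 5/3 - (-2)/(3*F) = 5/3 + 2/(3*F))
T(M) = (2 + 5*M)/(3*M) (T(M) = (2 + 5*M)/(3*M) - (M - M) = (2 + 5*M)/(3*M) - 1*0 = (2 + 5*M)/(3*M) + 0 = (2 + 5*M)/(3*M))
Y(U) = sqrt(-3 + 11/U)
Y(T(-1)) - 102*(-378) = sqrt(-3 + 11/(((1/3)*(2 + 5*(-1))/(-1)))) - 102*(-378) = sqrt(-3 + 11/(((1/3)*(-1)*(2 - 5)))) + 38556 = sqrt(-3 + 11/(((1/3)*(-1)*(-3)))) + 38556 = sqrt(-3 + 11/1) + 38556 = sqrt(-3 + 11*1) + 38556 = sqrt(-3 + 11) + 38556 = sqrt(8) + 38556 = 2*sqrt(2) + 38556 = 38556 + 2*sqrt(2)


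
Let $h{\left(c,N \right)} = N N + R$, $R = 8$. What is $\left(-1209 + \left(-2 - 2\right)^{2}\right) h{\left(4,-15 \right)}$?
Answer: $-277969$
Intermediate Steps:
$h{\left(c,N \right)} = 8 + N^{2}$ ($h{\left(c,N \right)} = N N + 8 = N^{2} + 8 = 8 + N^{2}$)
$\left(-1209 + \left(-2 - 2\right)^{2}\right) h{\left(4,-15 \right)} = \left(-1209 + \left(-2 - 2\right)^{2}\right) \left(8 + \left(-15\right)^{2}\right) = \left(-1209 + \left(-4\right)^{2}\right) \left(8 + 225\right) = \left(-1209 + 16\right) 233 = \left(-1193\right) 233 = -277969$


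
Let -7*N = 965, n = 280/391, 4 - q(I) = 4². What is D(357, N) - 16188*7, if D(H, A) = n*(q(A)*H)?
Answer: -2676828/23 ≈ -1.1638e+5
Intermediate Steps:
q(I) = -12 (q(I) = 4 - 1*4² = 4 - 1*16 = 4 - 16 = -12)
n = 280/391 (n = 280*(1/391) = 280/391 ≈ 0.71611)
N = -965/7 (N = -⅐*965 = -965/7 ≈ -137.86)
D(H, A) = -3360*H/391 (D(H, A) = 280*(-12*H)/391 = -3360*H/391)
D(357, N) - 16188*7 = -3360/391*357 - 16188*7 = -70560/23 - 113316 = -2676828/23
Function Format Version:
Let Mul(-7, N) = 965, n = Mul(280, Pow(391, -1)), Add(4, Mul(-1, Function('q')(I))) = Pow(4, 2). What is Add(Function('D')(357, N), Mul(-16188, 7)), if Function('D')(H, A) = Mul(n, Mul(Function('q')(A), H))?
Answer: Rational(-2676828, 23) ≈ -1.1638e+5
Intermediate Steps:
Function('q')(I) = -12 (Function('q')(I) = Add(4, Mul(-1, Pow(4, 2))) = Add(4, Mul(-1, 16)) = Add(4, -16) = -12)
n = Rational(280, 391) (n = Mul(280, Rational(1, 391)) = Rational(280, 391) ≈ 0.71611)
N = Rational(-965, 7) (N = Mul(Rational(-1, 7), 965) = Rational(-965, 7) ≈ -137.86)
Function('D')(H, A) = Mul(Rational(-3360, 391), H) (Function('D')(H, A) = Mul(Rational(280, 391), Mul(-12, H)) = Mul(Rational(-3360, 391), H))
Add(Function('D')(357, N), Mul(-16188, 7)) = Add(Mul(Rational(-3360, 391), 357), Mul(-16188, 7)) = Add(Rational(-70560, 23), -113316) = Rational(-2676828, 23)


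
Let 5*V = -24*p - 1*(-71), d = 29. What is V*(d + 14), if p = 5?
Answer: -2107/5 ≈ -421.40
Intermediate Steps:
V = -49/5 (V = (-24*5 - 1*(-71))/5 = (-120 + 71)/5 = (⅕)*(-49) = -49/5 ≈ -9.8000)
V*(d + 14) = -49*(29 + 14)/5 = -49/5*43 = -2107/5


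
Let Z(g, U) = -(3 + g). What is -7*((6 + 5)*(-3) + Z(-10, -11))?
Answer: 182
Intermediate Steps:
Z(g, U) = -3 - g
-7*((6 + 5)*(-3) + Z(-10, -11)) = -7*((6 + 5)*(-3) + (-3 - 1*(-10))) = -7*(11*(-3) + (-3 + 10)) = -7*(-33 + 7) = -7*(-26) = 182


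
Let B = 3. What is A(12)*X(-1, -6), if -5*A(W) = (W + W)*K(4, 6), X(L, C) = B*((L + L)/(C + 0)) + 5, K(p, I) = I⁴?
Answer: -186624/5 ≈ -37325.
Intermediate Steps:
X(L, C) = 5 + 6*L/C (X(L, C) = 3*((L + L)/(C + 0)) + 5 = 3*((2*L)/C) + 5 = 3*(2*L/C) + 5 = 6*L/C + 5 = 5 + 6*L/C)
A(W) = -2592*W/5 (A(W) = -(W + W)*6⁴/5 = -2*W*1296/5 = -2592*W/5)
A(12)*X(-1, -6) = (-2592/5*12)*(5 + 6*(-1)/(-6)) = -31104*(5 + 6*(-1)*(-⅙))/5 = -31104*(5 + 1)/5 = -31104/5*6 = -186624/5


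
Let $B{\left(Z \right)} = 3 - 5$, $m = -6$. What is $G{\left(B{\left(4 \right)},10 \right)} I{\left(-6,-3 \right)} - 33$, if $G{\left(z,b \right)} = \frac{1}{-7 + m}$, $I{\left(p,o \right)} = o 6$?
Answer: $- \frac{411}{13} \approx -31.615$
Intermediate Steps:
$B{\left(Z \right)} = -2$ ($B{\left(Z \right)} = 3 - 5 = -2$)
$I{\left(p,o \right)} = 6 o$
$G{\left(z,b \right)} = - \frac{1}{13}$ ($G{\left(z,b \right)} = \frac{1}{-7 - 6} = \frac{1}{-13} = - \frac{1}{13}$)
$G{\left(B{\left(4 \right)},10 \right)} I{\left(-6,-3 \right)} - 33 = - \frac{6 \left(-3\right)}{13} - 33 = \left(- \frac{1}{13}\right) \left(-18\right) - 33 = \frac{18}{13} - 33 = - \frac{411}{13}$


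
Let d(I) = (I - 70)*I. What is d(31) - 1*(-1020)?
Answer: -189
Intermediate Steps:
d(I) = I*(-70 + I) (d(I) = (-70 + I)*I = I*(-70 + I))
d(31) - 1*(-1020) = 31*(-70 + 31) - 1*(-1020) = 31*(-39) + 1020 = -1209 + 1020 = -189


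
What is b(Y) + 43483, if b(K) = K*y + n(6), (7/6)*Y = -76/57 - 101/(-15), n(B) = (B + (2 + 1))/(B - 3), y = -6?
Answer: 1521038/35 ≈ 43458.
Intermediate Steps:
n(B) = (3 + B)/(-3 + B) (n(B) = (B + 3)/(-3 + B) = (3 + B)/(-3 + B))
Y = 162/35 (Y = 6*(-76/57 - 101/(-15))/7 = 6*(-76*1/57 - 101*(-1/15))/7 = 6*(-4/3 + 101/15)/7 = (6/7)*(27/5) = 162/35 ≈ 4.6286)
b(K) = 3 - 6*K (b(K) = K*(-6) + (3 + 6)/(-3 + 6) = -6*K + 9/3 = -6*K + (1/3)*9 = -6*K + 3 = 3 - 6*K)
b(Y) + 43483 = (3 - 6*162/35) + 43483 = (3 - 972/35) + 43483 = -867/35 + 43483 = 1521038/35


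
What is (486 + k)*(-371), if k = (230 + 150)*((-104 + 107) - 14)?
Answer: 1370474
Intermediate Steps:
k = -4180 (k = 380*(3 - 14) = 380*(-11) = -4180)
(486 + k)*(-371) = (486 - 4180)*(-371) = -3694*(-371) = 1370474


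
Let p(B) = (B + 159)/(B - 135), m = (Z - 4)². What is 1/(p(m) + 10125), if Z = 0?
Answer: 17/172100 ≈ 9.8780e-5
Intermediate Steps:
m = 16 (m = (0 - 4)² = (-4)² = 16)
p(B) = (159 + B)/(-135 + B)
1/(p(m) + 10125) = 1/((159 + 16)/(-135 + 16) + 10125) = 1/(175/(-119) + 10125) = 1/(-1/119*175 + 10125) = 1/(-25/17 + 10125) = 1/(172100/17) = 17/172100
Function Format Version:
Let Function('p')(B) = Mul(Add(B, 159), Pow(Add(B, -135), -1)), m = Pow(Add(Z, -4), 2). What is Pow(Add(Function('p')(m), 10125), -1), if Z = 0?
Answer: Rational(17, 172100) ≈ 9.8780e-5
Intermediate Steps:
m = 16 (m = Pow(Add(0, -4), 2) = Pow(-4, 2) = 16)
Function('p')(B) = Mul(Pow(Add(-135, B), -1), Add(159, B)) (Function('p')(B) = Mul(Add(159, B), Pow(Add(-135, B), -1)) = Mul(Pow(Add(-135, B), -1), Add(159, B)))
Pow(Add(Function('p')(m), 10125), -1) = Pow(Add(Mul(Pow(Add(-135, 16), -1), Add(159, 16)), 10125), -1) = Pow(Add(Mul(Pow(-119, -1), 175), 10125), -1) = Pow(Add(Mul(Rational(-1, 119), 175), 10125), -1) = Pow(Add(Rational(-25, 17), 10125), -1) = Pow(Rational(172100, 17), -1) = Rational(17, 172100)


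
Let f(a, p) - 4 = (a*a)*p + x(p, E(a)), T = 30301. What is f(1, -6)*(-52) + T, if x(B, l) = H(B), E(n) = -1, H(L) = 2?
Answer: 30301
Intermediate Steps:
x(B, l) = 2
f(a, p) = 6 + p*a² (f(a, p) = 4 + ((a*a)*p + 2) = 4 + (a²*p + 2) = 4 + (p*a² + 2) = 4 + (2 + p*a²) = 6 + p*a²)
f(1, -6)*(-52) + T = (6 - 6*1²)*(-52) + 30301 = (6 - 6*1)*(-52) + 30301 = (6 - 6)*(-52) + 30301 = 0*(-52) + 30301 = 0 + 30301 = 30301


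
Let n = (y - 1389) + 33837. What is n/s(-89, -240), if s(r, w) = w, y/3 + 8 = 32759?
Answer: -43567/80 ≈ -544.59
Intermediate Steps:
y = 98253 (y = -24 + 3*32759 = -24 + 98277 = 98253)
n = 130701 (n = (98253 - 1389) + 33837 = 96864 + 33837 = 130701)
n/s(-89, -240) = 130701/(-240) = 130701*(-1/240) = -43567/80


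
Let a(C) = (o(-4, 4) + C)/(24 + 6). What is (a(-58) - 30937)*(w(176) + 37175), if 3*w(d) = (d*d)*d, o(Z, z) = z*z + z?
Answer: -2581783348274/45 ≈ -5.7373e+10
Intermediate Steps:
o(Z, z) = z + z² (o(Z, z) = z² + z = z + z²)
a(C) = ⅔ + C/30 (a(C) = (4*(1 + 4) + C)/(24 + 6) = (4*5 + C)/30 = (20 + C)*(1/30) = ⅔ + C/30)
w(d) = d³/3 (w(d) = ((d*d)*d)/3 = (d²*d)/3 = d³/3)
(a(-58) - 30937)*(w(176) + 37175) = ((⅔ + (1/30)*(-58)) - 30937)*((⅓)*176³ + 37175) = ((⅔ - 29/15) - 30937)*((⅓)*5451776 + 37175) = (-19/15 - 30937)*(5451776/3 + 37175) = -464074/15*5563301/3 = -2581783348274/45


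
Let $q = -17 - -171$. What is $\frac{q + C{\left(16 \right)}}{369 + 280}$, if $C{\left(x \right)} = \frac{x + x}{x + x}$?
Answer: $\frac{155}{649} \approx 0.23883$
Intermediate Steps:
$q = 154$ ($q = -17 + 171 = 154$)
$C{\left(x \right)} = 1$ ($C{\left(x \right)} = \frac{2 x}{2 x} = 2 x \frac{1}{2 x} = 1$)
$\frac{q + C{\left(16 \right)}}{369 + 280} = \frac{154 + 1}{369 + 280} = \frac{155}{649}$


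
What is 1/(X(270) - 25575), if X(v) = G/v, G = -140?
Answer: -27/690539 ≈ -3.9100e-5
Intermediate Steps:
X(v) = -140/v
1/(X(270) - 25575) = 1/(-140/270 - 25575) = 1/(-140*1/270 - 25575) = 1/(-14/27 - 25575) = 1/(-690539/27) = -27/690539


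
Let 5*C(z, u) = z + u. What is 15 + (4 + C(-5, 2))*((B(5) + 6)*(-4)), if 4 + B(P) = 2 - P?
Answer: 143/5 ≈ 28.600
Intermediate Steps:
C(z, u) = u/5 + z/5 (C(z, u) = (z + u)/5 = (u + z)/5 = u/5 + z/5)
B(P) = -2 - P (B(P) = -4 + (2 - P) = -2 - P)
15 + (4 + C(-5, 2))*((B(5) + 6)*(-4)) = 15 + (4 + ((⅕)*2 + (⅕)*(-5)))*(((-2 - 1*5) + 6)*(-4)) = 15 + (4 + (⅖ - 1))*(((-2 - 5) + 6)*(-4)) = 15 + (4 - ⅗)*((-7 + 6)*(-4)) = 15 + 17*(-1*(-4))/5 = 15 + (17/5)*4 = 15 + 68/5 = 143/5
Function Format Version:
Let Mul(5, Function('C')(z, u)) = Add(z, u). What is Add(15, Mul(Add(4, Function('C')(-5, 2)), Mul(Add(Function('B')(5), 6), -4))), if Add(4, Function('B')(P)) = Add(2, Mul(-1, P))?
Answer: Rational(143, 5) ≈ 28.600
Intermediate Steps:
Function('C')(z, u) = Add(Mul(Rational(1, 5), u), Mul(Rational(1, 5), z)) (Function('C')(z, u) = Mul(Rational(1, 5), Add(z, u)) = Mul(Rational(1, 5), Add(u, z)) = Add(Mul(Rational(1, 5), u), Mul(Rational(1, 5), z)))
Function('B')(P) = Add(-2, Mul(-1, P)) (Function('B')(P) = Add(-4, Add(2, Mul(-1, P))) = Add(-2, Mul(-1, P)))
Add(15, Mul(Add(4, Function('C')(-5, 2)), Mul(Add(Function('B')(5), 6), -4))) = Add(15, Mul(Add(4, Add(Mul(Rational(1, 5), 2), Mul(Rational(1, 5), -5))), Mul(Add(Add(-2, Mul(-1, 5)), 6), -4))) = Add(15, Mul(Add(4, Add(Rational(2, 5), -1)), Mul(Add(Add(-2, -5), 6), -4))) = Add(15, Mul(Add(4, Rational(-3, 5)), Mul(Add(-7, 6), -4))) = Add(15, Mul(Rational(17, 5), Mul(-1, -4))) = Add(15, Mul(Rational(17, 5), 4)) = Add(15, Rational(68, 5)) = Rational(143, 5)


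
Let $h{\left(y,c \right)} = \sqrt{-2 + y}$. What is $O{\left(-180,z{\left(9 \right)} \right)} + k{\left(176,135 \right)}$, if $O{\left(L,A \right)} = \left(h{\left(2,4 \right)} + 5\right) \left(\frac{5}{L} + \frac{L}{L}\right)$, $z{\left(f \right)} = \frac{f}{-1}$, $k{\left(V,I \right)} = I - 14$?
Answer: $\frac{4531}{36} \approx 125.86$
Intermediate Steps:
$k{\left(V,I \right)} = -14 + I$
$z{\left(f \right)} = - f$ ($z{\left(f \right)} = f \left(-1\right) = - f$)
$O{\left(L,A \right)} = 5 + \frac{25}{L}$ ($O{\left(L,A \right)} = \left(\sqrt{-2 + 2} + 5\right) \left(\frac{5}{L} + \frac{L}{L}\right) = \left(\sqrt{0} + 5\right) \left(\frac{5}{L} + 1\right) = \left(0 + 5\right) \left(1 + \frac{5}{L}\right) = 5 \left(1 + \frac{5}{L}\right) = 5 + \frac{25}{L}$)
$O{\left(-180,z{\left(9 \right)} \right)} + k{\left(176,135 \right)} = \left(5 + \frac{25}{-180}\right) + \left(-14 + 135\right) = \left(5 + 25 \left(- \frac{1}{180}\right)\right) + 121 = \left(5 - \frac{5}{36}\right) + 121 = \frac{175}{36} + 121 = \frac{4531}{36}$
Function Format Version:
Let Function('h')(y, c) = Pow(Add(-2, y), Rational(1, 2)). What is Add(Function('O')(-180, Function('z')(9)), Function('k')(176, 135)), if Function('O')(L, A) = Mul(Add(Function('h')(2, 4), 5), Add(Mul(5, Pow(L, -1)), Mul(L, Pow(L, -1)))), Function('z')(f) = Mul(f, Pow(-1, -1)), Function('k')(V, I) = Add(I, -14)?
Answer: Rational(4531, 36) ≈ 125.86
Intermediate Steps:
Function('k')(V, I) = Add(-14, I)
Function('z')(f) = Mul(-1, f) (Function('z')(f) = Mul(f, -1) = Mul(-1, f))
Function('O')(L, A) = Add(5, Mul(25, Pow(L, -1))) (Function('O')(L, A) = Mul(Add(Pow(Add(-2, 2), Rational(1, 2)), 5), Add(Mul(5, Pow(L, -1)), Mul(L, Pow(L, -1)))) = Mul(Add(Pow(0, Rational(1, 2)), 5), Add(Mul(5, Pow(L, -1)), 1)) = Mul(Add(0, 5), Add(1, Mul(5, Pow(L, -1)))) = Mul(5, Add(1, Mul(5, Pow(L, -1)))) = Add(5, Mul(25, Pow(L, -1))))
Add(Function('O')(-180, Function('z')(9)), Function('k')(176, 135)) = Add(Add(5, Mul(25, Pow(-180, -1))), Add(-14, 135)) = Add(Add(5, Mul(25, Rational(-1, 180))), 121) = Add(Add(5, Rational(-5, 36)), 121) = Add(Rational(175, 36), 121) = Rational(4531, 36)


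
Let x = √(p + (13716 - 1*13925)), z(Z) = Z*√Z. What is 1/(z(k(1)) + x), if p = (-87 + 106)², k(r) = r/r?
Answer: -1/151 + 2*√38/151 ≈ 0.075025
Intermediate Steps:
k(r) = 1
p = 361 (p = 19² = 361)
z(Z) = Z^(3/2)
x = 2*√38 (x = √(361 + (13716 - 1*13925)) = √(361 + (13716 - 13925)) = √(361 - 209) = √152 = 2*√38 ≈ 12.329)
1/(z(k(1)) + x) = 1/(1^(3/2) + 2*√38) = 1/(1 + 2*√38)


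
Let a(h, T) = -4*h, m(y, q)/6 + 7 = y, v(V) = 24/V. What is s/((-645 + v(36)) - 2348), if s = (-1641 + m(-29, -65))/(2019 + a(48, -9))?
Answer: 619/1822331 ≈ 0.00033967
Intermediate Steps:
m(y, q) = -42 + 6*y
s = -619/609 (s = (-1641 + (-42 + 6*(-29)))/(2019 - 4*48) = (-1641 + (-42 - 174))/(2019 - 192) = (-1641 - 216)/1827 = -1857*1/1827 = -619/609 ≈ -1.0164)
s/((-645 + v(36)) - 2348) = -619/(609*((-645 + 24/36) - 2348)) = -619/(609*((-645 + 24*(1/36)) - 2348)) = -619/(609*((-645 + 2/3) - 2348)) = -619/(609*(-1933/3 - 2348)) = -619/(609*(-8977/3)) = -619/609*(-3/8977) = 619/1822331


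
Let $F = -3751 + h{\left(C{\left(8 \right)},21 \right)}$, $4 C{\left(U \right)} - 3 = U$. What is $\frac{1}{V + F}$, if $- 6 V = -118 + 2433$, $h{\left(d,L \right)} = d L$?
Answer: $- \frac{12}{48949} \approx -0.00024515$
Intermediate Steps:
$C{\left(U \right)} = \frac{3}{4} + \frac{U}{4}$
$h{\left(d,L \right)} = L d$
$F = - \frac{14773}{4}$ ($F = -3751 + 21 \left(\frac{3}{4} + \frac{1}{4} \cdot 8\right) = -3751 + 21 \left(\frac{3}{4} + 2\right) = -3751 + 21 \cdot \frac{11}{4} = -3751 + \frac{231}{4} = - \frac{14773}{4} \approx -3693.3$)
$V = - \frac{2315}{6}$ ($V = - \frac{-118 + 2433}{6} = \left(- \frac{1}{6}\right) 2315 = - \frac{2315}{6} \approx -385.83$)
$\frac{1}{V + F} = \frac{1}{- \frac{2315}{6} - \frac{14773}{4}} = \frac{1}{- \frac{48949}{12}} = - \frac{12}{48949}$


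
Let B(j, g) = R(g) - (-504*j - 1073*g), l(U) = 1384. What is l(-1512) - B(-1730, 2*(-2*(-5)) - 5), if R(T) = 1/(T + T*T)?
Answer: 205730159/240 ≈ 8.5721e+5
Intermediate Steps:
R(T) = 1/(T + T²)
B(j, g) = 504*j + 1073*g + 1/(g*(1 + g)) (B(j, g) = 1/(g*(1 + g)) - (-504*j - 1073*g) = 1/(g*(1 + g)) - (-1073*g - 504*j) = 1/(g*(1 + g)) + (504*j + 1073*g) = 504*j + 1073*g + 1/(g*(1 + g)))
l(-1512) - B(-1730, 2*(-2*(-5)) - 5) = 1384 - (1 + (2*(-2*(-5)) - 5)*(1 + (2*(-2*(-5)) - 5))*(504*(-1730) + 1073*(2*(-2*(-5)) - 5)))/((2*(-2*(-5)) - 5)*(1 + (2*(-2*(-5)) - 5))) = 1384 - (1 + (2*10 - 5)*(1 + (2*10 - 5))*(-871920 + 1073*(2*10 - 5)))/((2*10 - 5)*(1 + (2*10 - 5))) = 1384 - (1 + (20 - 5)*(1 + (20 - 5))*(-871920 + 1073*(20 - 5)))/((20 - 5)*(1 + (20 - 5))) = 1384 - (1 + 15*(1 + 15)*(-871920 + 1073*15))/(15*(1 + 15)) = 1384 - (1 + 15*16*(-871920 + 16095))/(15*16) = 1384 - (1 + 15*16*(-855825))/(15*16) = 1384 - (1 - 205398000)/(15*16) = 1384 - (-205397999)/(15*16) = 1384 - 1*(-205397999/240) = 1384 + 205397999/240 = 205730159/240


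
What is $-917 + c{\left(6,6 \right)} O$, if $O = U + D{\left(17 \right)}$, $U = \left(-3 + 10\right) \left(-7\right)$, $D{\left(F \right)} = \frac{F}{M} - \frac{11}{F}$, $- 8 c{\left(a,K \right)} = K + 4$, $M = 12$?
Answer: $- \frac{699077}{816} \approx -856.71$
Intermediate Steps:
$c{\left(a,K \right)} = - \frac{1}{2} - \frac{K}{8}$ ($c{\left(a,K \right)} = - \frac{K + 4}{8} = - \frac{4 + K}{8} = - \frac{1}{2} - \frac{K}{8}$)
$D{\left(F \right)} = - \frac{11}{F} + \frac{F}{12}$ ($D{\left(F \right)} = \frac{F}{12} - \frac{11}{F} = - \frac{11}{F} + \frac{F}{12}$)
$U = -49$ ($U = 7 \left(-7\right) = -49$)
$O = - \frac{9839}{204}$ ($O = -49 + \left(- \frac{11}{17} + \frac{1}{12} \cdot 17\right) = -49 + \left(\left(-11\right) \frac{1}{17} + \frac{17}{12}\right) = -49 + \left(- \frac{11}{17} + \frac{17}{12}\right) = -49 + \frac{157}{204} = - \frac{9839}{204} \approx -48.23$)
$-917 + c{\left(6,6 \right)} O = -917 + \left(- \frac{1}{2} - \frac{3}{4}\right) \left(- \frac{9839}{204}\right) = -917 - - \frac{49195}{816} = -917 + \frac{49195}{816} = - \frac{699077}{816}$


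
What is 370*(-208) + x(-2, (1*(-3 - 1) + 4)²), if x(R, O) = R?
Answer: -76962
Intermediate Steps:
370*(-208) + x(-2, (1*(-3 - 1) + 4)²) = 370*(-208) - 2 = -76960 - 2 = -76962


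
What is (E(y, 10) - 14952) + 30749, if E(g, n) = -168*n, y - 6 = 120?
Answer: 14117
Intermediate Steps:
y = 126 (y = 6 + 120 = 126)
(E(y, 10) - 14952) + 30749 = (-168*10 - 14952) + 30749 = (-1680 - 14952) + 30749 = -16632 + 30749 = 14117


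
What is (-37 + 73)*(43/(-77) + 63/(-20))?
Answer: -51399/385 ≈ -133.50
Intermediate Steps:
(-37 + 73)*(43/(-77) + 63/(-20)) = 36*(43*(-1/77) + 63*(-1/20)) = 36*(-43/77 - 63/20) = 36*(-5711/1540) = -51399/385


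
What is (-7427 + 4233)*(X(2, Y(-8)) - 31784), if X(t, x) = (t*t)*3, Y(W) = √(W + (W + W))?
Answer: 101479768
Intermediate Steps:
Y(W) = √3*√W (Y(W) = √(W + 2*W) = √(3*W) = √3*√W)
X(t, x) = 3*t² (X(t, x) = t²*3 = 3*t²)
(-7427 + 4233)*(X(2, Y(-8)) - 31784) = (-7427 + 4233)*(3*2² - 31784) = -3194*(3*4 - 31784) = -3194*(12 - 31784) = -3194*(-31772) = 101479768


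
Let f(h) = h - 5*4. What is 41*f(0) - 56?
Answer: -876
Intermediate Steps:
f(h) = -20 + h (f(h) = h - 20 = -20 + h)
41*f(0) - 56 = 41*(-20 + 0) - 56 = 41*(-20) - 56 = -820 - 56 = -876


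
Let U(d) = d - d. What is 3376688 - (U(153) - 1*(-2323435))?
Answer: 1053253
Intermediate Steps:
U(d) = 0
3376688 - (U(153) - 1*(-2323435)) = 3376688 - (0 - 1*(-2323435)) = 3376688 - (0 + 2323435) = 3376688 - 1*2323435 = 3376688 - 2323435 = 1053253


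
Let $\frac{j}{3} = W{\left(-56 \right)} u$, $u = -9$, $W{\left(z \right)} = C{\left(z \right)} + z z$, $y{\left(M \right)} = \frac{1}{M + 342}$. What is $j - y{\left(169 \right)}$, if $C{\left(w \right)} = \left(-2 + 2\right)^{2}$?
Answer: $- \frac{43267393}{511} \approx -84672.0$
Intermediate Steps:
$y{\left(M \right)} = \frac{1}{342 + M}$
$C{\left(w \right)} = 0$ ($C{\left(w \right)} = 0^{2} = 0$)
$W{\left(z \right)} = z^{2}$ ($W{\left(z \right)} = 0 + z z = 0 + z^{2} = z^{2}$)
$j = -84672$ ($j = 3 \left(-56\right)^{2} \left(-9\right) = 3 \cdot 3136 \left(-9\right) = 3 \left(-28224\right) = -84672$)
$j - y{\left(169 \right)} = -84672 - \frac{1}{342 + 169} = -84672 - \frac{1}{511} = - \frac{43267393}{511}$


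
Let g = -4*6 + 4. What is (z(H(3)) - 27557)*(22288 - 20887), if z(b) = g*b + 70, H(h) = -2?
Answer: -38453247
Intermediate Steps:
g = -20 (g = -24 + 4 = -20)
z(b) = 70 - 20*b (z(b) = -20*b + 70 = 70 - 20*b)
(z(H(3)) - 27557)*(22288 - 20887) = ((70 - 20*(-2)) - 27557)*(22288 - 20887) = ((70 + 40) - 27557)*1401 = (110 - 27557)*1401 = -27447*1401 = -38453247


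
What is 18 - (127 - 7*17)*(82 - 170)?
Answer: 722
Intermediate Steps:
18 - (127 - 7*17)*(82 - 170) = 18 - (127 - 119)*(-88) = 18 - 8*(-88) = 18 - 1*(-704) = 18 + 704 = 722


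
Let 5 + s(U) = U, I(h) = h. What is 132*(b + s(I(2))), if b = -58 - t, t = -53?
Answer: -1056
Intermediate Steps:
s(U) = -5 + U
b = -5 (b = -58 - 1*(-53) = -58 + 53 = -5)
132*(b + s(I(2))) = 132*(-5 + (-5 + 2)) = 132*(-5 - 3) = 132*(-8) = -1056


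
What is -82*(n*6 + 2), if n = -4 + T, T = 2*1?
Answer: 820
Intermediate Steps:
T = 2
n = -2 (n = -4 + 2 = -2)
-82*(n*6 + 2) = -82*(-2*6 + 2) = -82*(-12 + 2) = -82*(-10) = 820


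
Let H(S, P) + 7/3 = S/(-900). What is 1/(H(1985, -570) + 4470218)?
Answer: 180/804638423 ≈ 2.2370e-7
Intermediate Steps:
H(S, P) = -7/3 - S/900 (H(S, P) = -7/3 + S/(-900) = -7/3 + S*(-1/900) = -7/3 - S/900)
1/(H(1985, -570) + 4470218) = 1/((-7/3 - 1/900*1985) + 4470218) = 1/((-7/3 - 397/180) + 4470218) = 1/(-817/180 + 4470218) = 1/(804638423/180) = 180/804638423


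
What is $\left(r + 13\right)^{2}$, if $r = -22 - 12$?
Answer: $441$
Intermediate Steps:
$r = -34$
$\left(r + 13\right)^{2} = \left(-34 + 13\right)^{2} = \left(-21\right)^{2} = 441$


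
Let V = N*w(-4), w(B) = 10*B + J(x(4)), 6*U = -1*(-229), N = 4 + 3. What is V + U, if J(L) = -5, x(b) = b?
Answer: -1661/6 ≈ -276.83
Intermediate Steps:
N = 7
U = 229/6 (U = (-1*(-229))/6 = (⅙)*229 = 229/6 ≈ 38.167)
w(B) = -5 + 10*B (w(B) = 10*B - 5 = -5 + 10*B)
V = -315 (V = 7*(-5 + 10*(-4)) = 7*(-5 - 40) = 7*(-45) = -315)
V + U = -315 + 229/6 = -1661/6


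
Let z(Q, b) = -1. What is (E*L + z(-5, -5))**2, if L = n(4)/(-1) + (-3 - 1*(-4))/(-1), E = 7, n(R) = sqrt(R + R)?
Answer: 456 + 224*sqrt(2) ≈ 772.78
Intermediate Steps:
n(R) = sqrt(2)*sqrt(R) (n(R) = sqrt(2*R) = sqrt(2)*sqrt(R))
L = -1 - 2*sqrt(2) (L = (sqrt(2)*sqrt(4))/(-1) + (-3 - 1*(-4))/(-1) = (sqrt(2)*2)*(-1) + (-3 + 4)*(-1) = (2*sqrt(2))*(-1) + 1*(-1) = -2*sqrt(2) - 1 = -1 - 2*sqrt(2) ≈ -3.8284)
(E*L + z(-5, -5))**2 = (7*(-1 - 2*sqrt(2)) - 1)**2 = ((-7 - 14*sqrt(2)) - 1)**2 = (-8 - 14*sqrt(2))**2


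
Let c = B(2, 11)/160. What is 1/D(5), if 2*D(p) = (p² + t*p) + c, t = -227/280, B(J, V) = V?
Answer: 2240/23537 ≈ 0.095169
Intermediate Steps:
t = -227/280 (t = -227*1/280 = -227/280 ≈ -0.81071)
c = 11/160 ≈ 0.068750
D(p) = 11/320 + p²/2 - 227*p/560 (D(p) = ((p² - 227*p/280) + 11/160)/2 = (11/160 + p² - 227*p/280)/2 = 11/320 + p²/2 - 227*p/560)
1/D(5) = 1/(11/320 + (½)*5² - 227/560*5) = 1/(11/320 + (½)*25 - 227/112) = 1/(11/320 + 25/2 - 227/112) = 1/(23537/2240) = 2240/23537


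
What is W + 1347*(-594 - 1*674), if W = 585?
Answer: -1707411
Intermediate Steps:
W + 1347*(-594 - 1*674) = 585 + 1347*(-594 - 1*674) = 585 + 1347*(-594 - 674) = 585 + 1347*(-1268) = 585 - 1707996 = -1707411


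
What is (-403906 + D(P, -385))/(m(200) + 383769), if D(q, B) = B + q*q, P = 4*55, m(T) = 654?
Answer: -355891/384423 ≈ -0.92578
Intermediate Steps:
P = 220
D(q, B) = B + q²
(-403906 + D(P, -385))/(m(200) + 383769) = (-403906 + (-385 + 220²))/(654 + 383769) = (-403906 + (-385 + 48400))/384423 = (-403906 + 48015)*(1/384423) = -355891*1/384423 = -355891/384423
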